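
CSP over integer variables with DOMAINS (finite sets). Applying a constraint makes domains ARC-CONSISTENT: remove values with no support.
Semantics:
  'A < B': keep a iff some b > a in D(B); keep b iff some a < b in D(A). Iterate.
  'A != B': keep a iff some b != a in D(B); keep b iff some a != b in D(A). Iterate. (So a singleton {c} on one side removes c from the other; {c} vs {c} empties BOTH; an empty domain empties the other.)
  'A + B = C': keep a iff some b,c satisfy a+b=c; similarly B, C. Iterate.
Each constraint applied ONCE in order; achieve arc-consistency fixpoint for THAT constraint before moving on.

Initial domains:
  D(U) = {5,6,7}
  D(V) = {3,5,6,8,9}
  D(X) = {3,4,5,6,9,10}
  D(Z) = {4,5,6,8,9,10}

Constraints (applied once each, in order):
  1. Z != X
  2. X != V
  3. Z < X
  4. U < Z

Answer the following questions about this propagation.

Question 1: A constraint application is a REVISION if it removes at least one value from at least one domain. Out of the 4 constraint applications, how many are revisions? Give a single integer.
Constraint 1 (Z != X) on D(Z)={4,5,6,8,9,10} D(X)={3,4,5,6,9,10}: no change => not a revision
Constraint 2 (X != V) on D(X)={3,4,5,6,9,10} D(V)={3,5,6,8,9}: no change => not a revision
Constraint 3 (Z < X) on D(Z)={4,5,6,8,9,10} D(X)={3,4,5,6,9,10}: Z {4,5,6,8,9,10}->{4,5,6,8,9}; X {3,4,5,6,9,10}->{5,6,9,10} => REVISION
Constraint 4 (U < Z) on D(U)={5,6,7} D(Z)={4,5,6,8,9}: Z {4,5,6,8,9}->{6,8,9} => REVISION
Total revisions = 2

Answer: 2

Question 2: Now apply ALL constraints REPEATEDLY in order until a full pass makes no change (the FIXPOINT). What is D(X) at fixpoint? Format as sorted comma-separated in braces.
Answer: {9,10}

Derivation:
pass 0 (initial): D(X)={3,4,5,6,9,10}
pass 1: X {3,4,5,6,9,10}->{5,6,9,10}; Z {4,5,6,8,9,10}->{6,8,9}
pass 2: X {5,6,9,10}->{9,10}
pass 3: no change
Fixpoint after 3 passes: D(X) = {9,10}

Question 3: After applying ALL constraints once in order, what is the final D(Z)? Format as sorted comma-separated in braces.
Constraint 1 (Z != X) on D(Z)={4,5,6,8,9,10} D(X)={3,4,5,6,9,10}: no change
Constraint 2 (X != V) on D(X)={3,4,5,6,9,10} D(V)={3,5,6,8,9}: no change
Constraint 3 (Z < X) on D(Z)={4,5,6,8,9,10} D(X)={3,4,5,6,9,10}: Z {4,5,6,8,9,10}->{4,5,6,8,9}; X {3,4,5,6,9,10}->{5,6,9,10}
Constraint 4 (U < Z) on D(U)={5,6,7} D(Z)={4,5,6,8,9}: Z {4,5,6,8,9}->{6,8,9}
So after all 4 constraints: D(Z) = {6,8,9}

Answer: {6,8,9}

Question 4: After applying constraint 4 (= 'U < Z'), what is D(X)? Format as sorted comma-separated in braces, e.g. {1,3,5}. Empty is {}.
Answer: {5,6,9,10}

Derivation:
Constraint 1 (Z != X) on D(Z)={4,5,6,8,9,10} D(X)={3,4,5,6,9,10}: no change
Constraint 2 (X != V) on D(X)={3,4,5,6,9,10} D(V)={3,5,6,8,9}: no change
Constraint 3 (Z < X) on D(Z)={4,5,6,8,9,10} D(X)={3,4,5,6,9,10}: Z {4,5,6,8,9,10}->{4,5,6,8,9}; X {3,4,5,6,9,10}->{5,6,9,10}
Constraint 4 (U < Z) on D(U)={5,6,7} D(Z)={4,5,6,8,9}: Z {4,5,6,8,9}->{6,8,9}
So after constraint 4: D(X) = {5,6,9,10}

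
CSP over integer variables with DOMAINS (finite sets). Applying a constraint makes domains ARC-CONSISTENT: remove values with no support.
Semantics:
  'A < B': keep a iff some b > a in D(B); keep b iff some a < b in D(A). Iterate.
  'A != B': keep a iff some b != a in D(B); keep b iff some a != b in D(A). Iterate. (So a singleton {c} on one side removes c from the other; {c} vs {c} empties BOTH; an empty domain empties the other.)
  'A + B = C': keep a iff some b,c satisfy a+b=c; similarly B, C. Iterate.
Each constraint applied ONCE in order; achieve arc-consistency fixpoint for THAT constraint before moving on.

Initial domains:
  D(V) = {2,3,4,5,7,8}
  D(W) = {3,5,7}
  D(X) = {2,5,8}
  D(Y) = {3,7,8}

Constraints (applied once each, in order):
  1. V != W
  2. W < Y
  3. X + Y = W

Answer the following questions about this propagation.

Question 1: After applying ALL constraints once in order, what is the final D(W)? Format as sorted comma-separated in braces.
Constraint 1 (V != W) on D(V)={2,3,4,5,7,8} D(W)={3,5,7}: no change
Constraint 2 (W < Y) on D(W)={3,5,7} D(Y)={3,7,8}: Y {3,7,8}->{7,8}
Constraint 3 (X + Y = W) on D(X)={2,5,8} D(Y)={7,8} D(W)={3,5,7}: X {2,5,8}->{}; Y {7,8}->{}; W {3,5,7}->{}
So after all 3 constraints: D(W) = {}

Answer: {}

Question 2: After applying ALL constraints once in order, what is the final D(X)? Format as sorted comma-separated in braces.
Constraint 1 (V != W) on D(V)={2,3,4,5,7,8} D(W)={3,5,7}: no change
Constraint 2 (W < Y) on D(W)={3,5,7} D(Y)={3,7,8}: Y {3,7,8}->{7,8}
Constraint 3 (X + Y = W) on D(X)={2,5,8} D(Y)={7,8} D(W)={3,5,7}: X {2,5,8}->{}; Y {7,8}->{}; W {3,5,7}->{}
So after all 3 constraints: D(X) = {}

Answer: {}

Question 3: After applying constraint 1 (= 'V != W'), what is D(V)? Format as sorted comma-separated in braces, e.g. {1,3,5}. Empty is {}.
Answer: {2,3,4,5,7,8}

Derivation:
Constraint 1 (V != W) on D(V)={2,3,4,5,7,8} D(W)={3,5,7}: no change
So after constraint 1: D(V) = {2,3,4,5,7,8}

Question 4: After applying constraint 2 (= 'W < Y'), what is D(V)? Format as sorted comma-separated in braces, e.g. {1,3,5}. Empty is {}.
Constraint 1 (V != W) on D(V)={2,3,4,5,7,8} D(W)={3,5,7}: no change
Constraint 2 (W < Y) on D(W)={3,5,7} D(Y)={3,7,8}: Y {3,7,8}->{7,8}
So after constraint 2: D(V) = {2,3,4,5,7,8}

Answer: {2,3,4,5,7,8}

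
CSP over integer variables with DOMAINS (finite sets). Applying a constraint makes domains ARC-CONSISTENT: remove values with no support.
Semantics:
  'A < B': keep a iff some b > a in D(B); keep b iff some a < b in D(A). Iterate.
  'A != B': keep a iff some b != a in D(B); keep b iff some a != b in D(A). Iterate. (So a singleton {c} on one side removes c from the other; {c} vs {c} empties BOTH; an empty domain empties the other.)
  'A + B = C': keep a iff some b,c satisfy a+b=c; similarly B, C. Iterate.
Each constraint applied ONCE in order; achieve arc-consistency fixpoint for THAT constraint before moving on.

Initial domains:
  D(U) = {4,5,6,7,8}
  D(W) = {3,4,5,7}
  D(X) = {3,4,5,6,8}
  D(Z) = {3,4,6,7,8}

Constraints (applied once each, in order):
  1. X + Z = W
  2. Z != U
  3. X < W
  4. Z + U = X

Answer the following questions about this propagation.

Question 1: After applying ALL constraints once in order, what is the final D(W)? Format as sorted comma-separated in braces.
Answer: {7}

Derivation:
Constraint 1 (X + Z = W) on D(X)={3,4,5,6,8} D(Z)={3,4,6,7,8} D(W)={3,4,5,7}: X {3,4,5,6,8}->{3,4}; Z {3,4,6,7,8}->{3,4}; W {3,4,5,7}->{7}
Constraint 2 (Z != U) on D(Z)={3,4} D(U)={4,5,6,7,8}: no change
Constraint 3 (X < W) on D(X)={3,4} D(W)={7}: no change
Constraint 4 (Z + U = X) on D(Z)={3,4} D(U)={4,5,6,7,8} D(X)={3,4}: Z {3,4}->{}; U {4,5,6,7,8}->{}; X {3,4}->{}
So after all 4 constraints: D(W) = {7}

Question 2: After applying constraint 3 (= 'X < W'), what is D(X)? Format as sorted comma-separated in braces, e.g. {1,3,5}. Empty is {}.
Answer: {3,4}

Derivation:
Constraint 1 (X + Z = W) on D(X)={3,4,5,6,8} D(Z)={3,4,6,7,8} D(W)={3,4,5,7}: X {3,4,5,6,8}->{3,4}; Z {3,4,6,7,8}->{3,4}; W {3,4,5,7}->{7}
Constraint 2 (Z != U) on D(Z)={3,4} D(U)={4,5,6,7,8}: no change
Constraint 3 (X < W) on D(X)={3,4} D(W)={7}: no change
So after constraint 3: D(X) = {3,4}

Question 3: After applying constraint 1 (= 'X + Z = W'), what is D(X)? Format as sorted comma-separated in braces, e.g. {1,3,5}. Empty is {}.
Answer: {3,4}

Derivation:
Constraint 1 (X + Z = W) on D(X)={3,4,5,6,8} D(Z)={3,4,6,7,8} D(W)={3,4,5,7}: X {3,4,5,6,8}->{3,4}; Z {3,4,6,7,8}->{3,4}; W {3,4,5,7}->{7}
So after constraint 1: D(X) = {3,4}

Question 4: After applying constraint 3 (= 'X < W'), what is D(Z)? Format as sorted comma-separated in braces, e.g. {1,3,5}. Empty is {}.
Constraint 1 (X + Z = W) on D(X)={3,4,5,6,8} D(Z)={3,4,6,7,8} D(W)={3,4,5,7}: X {3,4,5,6,8}->{3,4}; Z {3,4,6,7,8}->{3,4}; W {3,4,5,7}->{7}
Constraint 2 (Z != U) on D(Z)={3,4} D(U)={4,5,6,7,8}: no change
Constraint 3 (X < W) on D(X)={3,4} D(W)={7}: no change
So after constraint 3: D(Z) = {3,4}

Answer: {3,4}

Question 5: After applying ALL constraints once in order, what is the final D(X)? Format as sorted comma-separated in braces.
Constraint 1 (X + Z = W) on D(X)={3,4,5,6,8} D(Z)={3,4,6,7,8} D(W)={3,4,5,7}: X {3,4,5,6,8}->{3,4}; Z {3,4,6,7,8}->{3,4}; W {3,4,5,7}->{7}
Constraint 2 (Z != U) on D(Z)={3,4} D(U)={4,5,6,7,8}: no change
Constraint 3 (X < W) on D(X)={3,4} D(W)={7}: no change
Constraint 4 (Z + U = X) on D(Z)={3,4} D(U)={4,5,6,7,8} D(X)={3,4}: Z {3,4}->{}; U {4,5,6,7,8}->{}; X {3,4}->{}
So after all 4 constraints: D(X) = {}

Answer: {}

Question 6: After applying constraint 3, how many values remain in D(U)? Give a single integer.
Constraint 1 (X + Z = W) on D(X)={3,4,5,6,8} D(Z)={3,4,6,7,8} D(W)={3,4,5,7}: X {3,4,5,6,8}->{3,4}; Z {3,4,6,7,8}->{3,4}; W {3,4,5,7}->{7}
Constraint 2 (Z != U) on D(Z)={3,4} D(U)={4,5,6,7,8}: no change
Constraint 3 (X < W) on D(X)={3,4} D(W)={7}: no change
So after constraint 3: D(U)={4,5,6,7,8}, size = 5

Answer: 5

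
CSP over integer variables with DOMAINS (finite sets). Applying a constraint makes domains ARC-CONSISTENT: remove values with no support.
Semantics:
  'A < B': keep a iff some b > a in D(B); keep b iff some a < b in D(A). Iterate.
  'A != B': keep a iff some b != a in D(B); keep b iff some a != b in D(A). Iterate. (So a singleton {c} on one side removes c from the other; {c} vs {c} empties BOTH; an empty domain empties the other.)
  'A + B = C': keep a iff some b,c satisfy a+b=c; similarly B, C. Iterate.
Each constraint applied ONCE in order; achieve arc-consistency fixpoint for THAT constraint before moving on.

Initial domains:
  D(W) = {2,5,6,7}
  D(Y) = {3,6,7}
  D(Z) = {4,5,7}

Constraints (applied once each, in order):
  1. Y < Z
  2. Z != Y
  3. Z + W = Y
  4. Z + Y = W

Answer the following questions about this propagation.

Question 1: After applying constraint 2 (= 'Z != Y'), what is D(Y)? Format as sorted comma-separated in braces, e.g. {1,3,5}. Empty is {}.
Answer: {3,6}

Derivation:
Constraint 1 (Y < Z) on D(Y)={3,6,7} D(Z)={4,5,7}: Y {3,6,7}->{3,6}
Constraint 2 (Z != Y) on D(Z)={4,5,7} D(Y)={3,6}: no change
So after constraint 2: D(Y) = {3,6}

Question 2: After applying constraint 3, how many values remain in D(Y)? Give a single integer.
Answer: 1

Derivation:
Constraint 1 (Y < Z) on D(Y)={3,6,7} D(Z)={4,5,7}: Y {3,6,7}->{3,6}
Constraint 2 (Z != Y) on D(Z)={4,5,7} D(Y)={3,6}: no change
Constraint 3 (Z + W = Y) on D(Z)={4,5,7} D(W)={2,5,6,7} D(Y)={3,6}: Z {4,5,7}->{4}; W {2,5,6,7}->{2}; Y {3,6}->{6}
So after constraint 3: D(Y)={6}, size = 1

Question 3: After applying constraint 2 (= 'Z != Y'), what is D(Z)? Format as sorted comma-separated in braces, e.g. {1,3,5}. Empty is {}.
Constraint 1 (Y < Z) on D(Y)={3,6,7} D(Z)={4,5,7}: Y {3,6,7}->{3,6}
Constraint 2 (Z != Y) on D(Z)={4,5,7} D(Y)={3,6}: no change
So after constraint 2: D(Z) = {4,5,7}

Answer: {4,5,7}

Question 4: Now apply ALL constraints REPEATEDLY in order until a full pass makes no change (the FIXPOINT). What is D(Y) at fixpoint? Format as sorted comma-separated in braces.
pass 0 (initial): D(Y)={3,6,7}
pass 1: W {2,5,6,7}->{}; Y {3,6,7}->{}; Z {4,5,7}->{}
pass 2: no change
Fixpoint after 2 passes: D(Y) = {}

Answer: {}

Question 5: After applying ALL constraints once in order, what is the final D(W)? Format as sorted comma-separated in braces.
Answer: {}

Derivation:
Constraint 1 (Y < Z) on D(Y)={3,6,7} D(Z)={4,5,7}: Y {3,6,7}->{3,6}
Constraint 2 (Z != Y) on D(Z)={4,5,7} D(Y)={3,6}: no change
Constraint 3 (Z + W = Y) on D(Z)={4,5,7} D(W)={2,5,6,7} D(Y)={3,6}: Z {4,5,7}->{4}; W {2,5,6,7}->{2}; Y {3,6}->{6}
Constraint 4 (Z + Y = W) on D(Z)={4} D(Y)={6} D(W)={2}: Z {4}->{}; Y {6}->{}; W {2}->{}
So after all 4 constraints: D(W) = {}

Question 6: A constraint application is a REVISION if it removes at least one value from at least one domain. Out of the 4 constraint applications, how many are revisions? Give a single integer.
Answer: 3

Derivation:
Constraint 1 (Y < Z) on D(Y)={3,6,7} D(Z)={4,5,7}: Y {3,6,7}->{3,6} => REVISION
Constraint 2 (Z != Y) on D(Z)={4,5,7} D(Y)={3,6}: no change => not a revision
Constraint 3 (Z + W = Y) on D(Z)={4,5,7} D(W)={2,5,6,7} D(Y)={3,6}: Z {4,5,7}->{4}; W {2,5,6,7}->{2}; Y {3,6}->{6} => REVISION
Constraint 4 (Z + Y = W) on D(Z)={4} D(Y)={6} D(W)={2}: Z {4}->{}; Y {6}->{}; W {2}->{} => REVISION
Total revisions = 3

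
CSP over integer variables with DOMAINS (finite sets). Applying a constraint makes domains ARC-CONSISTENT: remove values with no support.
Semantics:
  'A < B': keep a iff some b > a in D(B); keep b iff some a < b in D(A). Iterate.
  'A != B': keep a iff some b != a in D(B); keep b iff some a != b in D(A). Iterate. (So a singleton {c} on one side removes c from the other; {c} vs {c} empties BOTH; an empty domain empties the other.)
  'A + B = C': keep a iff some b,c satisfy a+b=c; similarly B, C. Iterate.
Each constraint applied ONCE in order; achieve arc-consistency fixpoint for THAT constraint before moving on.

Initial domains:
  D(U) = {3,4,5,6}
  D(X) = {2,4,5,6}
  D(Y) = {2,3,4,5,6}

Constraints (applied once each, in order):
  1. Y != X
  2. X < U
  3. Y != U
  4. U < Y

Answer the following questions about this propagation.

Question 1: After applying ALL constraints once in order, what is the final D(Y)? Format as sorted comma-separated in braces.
Answer: {4,5,6}

Derivation:
Constraint 1 (Y != X) on D(Y)={2,3,4,5,6} D(X)={2,4,5,6}: no change
Constraint 2 (X < U) on D(X)={2,4,5,6} D(U)={3,4,5,6}: X {2,4,5,6}->{2,4,5}
Constraint 3 (Y != U) on D(Y)={2,3,4,5,6} D(U)={3,4,5,6}: no change
Constraint 4 (U < Y) on D(U)={3,4,5,6} D(Y)={2,3,4,5,6}: U {3,4,5,6}->{3,4,5}; Y {2,3,4,5,6}->{4,5,6}
So after all 4 constraints: D(Y) = {4,5,6}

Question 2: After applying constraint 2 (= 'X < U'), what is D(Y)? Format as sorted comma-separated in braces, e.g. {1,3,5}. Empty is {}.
Answer: {2,3,4,5,6}

Derivation:
Constraint 1 (Y != X) on D(Y)={2,3,4,5,6} D(X)={2,4,5,6}: no change
Constraint 2 (X < U) on D(X)={2,4,5,6} D(U)={3,4,5,6}: X {2,4,5,6}->{2,4,5}
So after constraint 2: D(Y) = {2,3,4,5,6}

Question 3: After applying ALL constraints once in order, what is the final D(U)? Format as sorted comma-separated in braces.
Constraint 1 (Y != X) on D(Y)={2,3,4,5,6} D(X)={2,4,5,6}: no change
Constraint 2 (X < U) on D(X)={2,4,5,6} D(U)={3,4,5,6}: X {2,4,5,6}->{2,4,5}
Constraint 3 (Y != U) on D(Y)={2,3,4,5,6} D(U)={3,4,5,6}: no change
Constraint 4 (U < Y) on D(U)={3,4,5,6} D(Y)={2,3,4,5,6}: U {3,4,5,6}->{3,4,5}; Y {2,3,4,5,6}->{4,5,6}
So after all 4 constraints: D(U) = {3,4,5}

Answer: {3,4,5}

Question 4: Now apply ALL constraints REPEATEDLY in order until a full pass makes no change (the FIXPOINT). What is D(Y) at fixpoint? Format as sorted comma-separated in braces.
Answer: {4,5,6}

Derivation:
pass 0 (initial): D(Y)={2,3,4,5,6}
pass 1: U {3,4,5,6}->{3,4,5}; X {2,4,5,6}->{2,4,5}; Y {2,3,4,5,6}->{4,5,6}
pass 2: X {2,4,5}->{2,4}
pass 3: no change
Fixpoint after 3 passes: D(Y) = {4,5,6}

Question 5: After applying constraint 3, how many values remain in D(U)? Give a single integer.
Answer: 4

Derivation:
Constraint 1 (Y != X) on D(Y)={2,3,4,5,6} D(X)={2,4,5,6}: no change
Constraint 2 (X < U) on D(X)={2,4,5,6} D(U)={3,4,5,6}: X {2,4,5,6}->{2,4,5}
Constraint 3 (Y != U) on D(Y)={2,3,4,5,6} D(U)={3,4,5,6}: no change
So after constraint 3: D(U)={3,4,5,6}, size = 4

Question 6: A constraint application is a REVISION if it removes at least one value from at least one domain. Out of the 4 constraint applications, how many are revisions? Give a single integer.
Answer: 2

Derivation:
Constraint 1 (Y != X) on D(Y)={2,3,4,5,6} D(X)={2,4,5,6}: no change => not a revision
Constraint 2 (X < U) on D(X)={2,4,5,6} D(U)={3,4,5,6}: X {2,4,5,6}->{2,4,5} => REVISION
Constraint 3 (Y != U) on D(Y)={2,3,4,5,6} D(U)={3,4,5,6}: no change => not a revision
Constraint 4 (U < Y) on D(U)={3,4,5,6} D(Y)={2,3,4,5,6}: U {3,4,5,6}->{3,4,5}; Y {2,3,4,5,6}->{4,5,6} => REVISION
Total revisions = 2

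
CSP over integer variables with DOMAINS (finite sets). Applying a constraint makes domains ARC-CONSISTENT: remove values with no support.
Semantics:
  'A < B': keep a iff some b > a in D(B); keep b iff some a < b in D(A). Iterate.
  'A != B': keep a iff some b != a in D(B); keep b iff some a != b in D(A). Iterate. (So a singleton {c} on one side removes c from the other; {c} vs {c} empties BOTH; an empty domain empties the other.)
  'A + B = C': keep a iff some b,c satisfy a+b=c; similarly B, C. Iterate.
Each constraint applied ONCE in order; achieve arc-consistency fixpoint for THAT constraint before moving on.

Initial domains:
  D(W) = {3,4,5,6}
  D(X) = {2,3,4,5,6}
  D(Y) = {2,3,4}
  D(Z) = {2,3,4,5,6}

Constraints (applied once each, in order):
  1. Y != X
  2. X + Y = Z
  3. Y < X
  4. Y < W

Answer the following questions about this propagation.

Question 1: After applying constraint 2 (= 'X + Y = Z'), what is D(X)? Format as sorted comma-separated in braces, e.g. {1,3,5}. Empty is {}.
Answer: {2,3,4}

Derivation:
Constraint 1 (Y != X) on D(Y)={2,3,4} D(X)={2,3,4,5,6}: no change
Constraint 2 (X + Y = Z) on D(X)={2,3,4,5,6} D(Y)={2,3,4} D(Z)={2,3,4,5,6}: X {2,3,4,5,6}->{2,3,4}; Z {2,3,4,5,6}->{4,5,6}
So after constraint 2: D(X) = {2,3,4}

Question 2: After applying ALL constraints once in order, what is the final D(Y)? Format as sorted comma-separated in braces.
Constraint 1 (Y != X) on D(Y)={2,3,4} D(X)={2,3,4,5,6}: no change
Constraint 2 (X + Y = Z) on D(X)={2,3,4,5,6} D(Y)={2,3,4} D(Z)={2,3,4,5,6}: X {2,3,4,5,6}->{2,3,4}; Z {2,3,4,5,6}->{4,5,6}
Constraint 3 (Y < X) on D(Y)={2,3,4} D(X)={2,3,4}: Y {2,3,4}->{2,3}; X {2,3,4}->{3,4}
Constraint 4 (Y < W) on D(Y)={2,3} D(W)={3,4,5,6}: no change
So after all 4 constraints: D(Y) = {2,3}

Answer: {2,3}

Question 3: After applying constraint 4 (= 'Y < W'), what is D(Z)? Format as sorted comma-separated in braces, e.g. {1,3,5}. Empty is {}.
Constraint 1 (Y != X) on D(Y)={2,3,4} D(X)={2,3,4,5,6}: no change
Constraint 2 (X + Y = Z) on D(X)={2,3,4,5,6} D(Y)={2,3,4} D(Z)={2,3,4,5,6}: X {2,3,4,5,6}->{2,3,4}; Z {2,3,4,5,6}->{4,5,6}
Constraint 3 (Y < X) on D(Y)={2,3,4} D(X)={2,3,4}: Y {2,3,4}->{2,3}; X {2,3,4}->{3,4}
Constraint 4 (Y < W) on D(Y)={2,3} D(W)={3,4,5,6}: no change
So after constraint 4: D(Z) = {4,5,6}

Answer: {4,5,6}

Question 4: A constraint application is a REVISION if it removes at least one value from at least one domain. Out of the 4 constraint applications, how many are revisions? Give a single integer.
Constraint 1 (Y != X) on D(Y)={2,3,4} D(X)={2,3,4,5,6}: no change => not a revision
Constraint 2 (X + Y = Z) on D(X)={2,3,4,5,6} D(Y)={2,3,4} D(Z)={2,3,4,5,6}: X {2,3,4,5,6}->{2,3,4}; Z {2,3,4,5,6}->{4,5,6} => REVISION
Constraint 3 (Y < X) on D(Y)={2,3,4} D(X)={2,3,4}: Y {2,3,4}->{2,3}; X {2,3,4}->{3,4} => REVISION
Constraint 4 (Y < W) on D(Y)={2,3} D(W)={3,4,5,6}: no change => not a revision
Total revisions = 2

Answer: 2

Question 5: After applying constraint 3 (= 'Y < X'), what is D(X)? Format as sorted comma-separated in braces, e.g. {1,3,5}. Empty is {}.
Constraint 1 (Y != X) on D(Y)={2,3,4} D(X)={2,3,4,5,6}: no change
Constraint 2 (X + Y = Z) on D(X)={2,3,4,5,6} D(Y)={2,3,4} D(Z)={2,3,4,5,6}: X {2,3,4,5,6}->{2,3,4}; Z {2,3,4,5,6}->{4,5,6}
Constraint 3 (Y < X) on D(Y)={2,3,4} D(X)={2,3,4}: Y {2,3,4}->{2,3}; X {2,3,4}->{3,4}
So after constraint 3: D(X) = {3,4}

Answer: {3,4}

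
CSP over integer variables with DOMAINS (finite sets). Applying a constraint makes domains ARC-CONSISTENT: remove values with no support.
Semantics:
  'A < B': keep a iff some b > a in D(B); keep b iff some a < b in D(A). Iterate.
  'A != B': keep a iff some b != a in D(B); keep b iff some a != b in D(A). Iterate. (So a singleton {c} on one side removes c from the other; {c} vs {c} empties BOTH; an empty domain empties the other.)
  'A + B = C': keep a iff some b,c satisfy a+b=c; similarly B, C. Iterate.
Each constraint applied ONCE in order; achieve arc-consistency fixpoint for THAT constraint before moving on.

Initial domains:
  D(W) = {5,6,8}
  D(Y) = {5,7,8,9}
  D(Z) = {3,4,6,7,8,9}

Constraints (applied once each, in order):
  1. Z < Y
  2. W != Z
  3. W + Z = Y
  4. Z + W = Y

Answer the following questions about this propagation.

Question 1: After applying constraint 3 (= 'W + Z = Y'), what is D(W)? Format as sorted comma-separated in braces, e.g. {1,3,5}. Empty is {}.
Answer: {5,6}

Derivation:
Constraint 1 (Z < Y) on D(Z)={3,4,6,7,8,9} D(Y)={5,7,8,9}: Z {3,4,6,7,8,9}->{3,4,6,7,8}
Constraint 2 (W != Z) on D(W)={5,6,8} D(Z)={3,4,6,7,8}: no change
Constraint 3 (W + Z = Y) on D(W)={5,6,8} D(Z)={3,4,6,7,8} D(Y)={5,7,8,9}: W {5,6,8}->{5,6}; Z {3,4,6,7,8}->{3,4}; Y {5,7,8,9}->{8,9}
So after constraint 3: D(W) = {5,6}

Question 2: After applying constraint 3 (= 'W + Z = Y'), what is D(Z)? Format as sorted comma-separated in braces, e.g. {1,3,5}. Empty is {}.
Answer: {3,4}

Derivation:
Constraint 1 (Z < Y) on D(Z)={3,4,6,7,8,9} D(Y)={5,7,8,9}: Z {3,4,6,7,8,9}->{3,4,6,7,8}
Constraint 2 (W != Z) on D(W)={5,6,8} D(Z)={3,4,6,7,8}: no change
Constraint 3 (W + Z = Y) on D(W)={5,6,8} D(Z)={3,4,6,7,8} D(Y)={5,7,8,9}: W {5,6,8}->{5,6}; Z {3,4,6,7,8}->{3,4}; Y {5,7,8,9}->{8,9}
So after constraint 3: D(Z) = {3,4}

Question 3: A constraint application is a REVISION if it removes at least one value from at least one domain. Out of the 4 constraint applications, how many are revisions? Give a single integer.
Answer: 2

Derivation:
Constraint 1 (Z < Y) on D(Z)={3,4,6,7,8,9} D(Y)={5,7,8,9}: Z {3,4,6,7,8,9}->{3,4,6,7,8} => REVISION
Constraint 2 (W != Z) on D(W)={5,6,8} D(Z)={3,4,6,7,8}: no change => not a revision
Constraint 3 (W + Z = Y) on D(W)={5,6,8} D(Z)={3,4,6,7,8} D(Y)={5,7,8,9}: W {5,6,8}->{5,6}; Z {3,4,6,7,8}->{3,4}; Y {5,7,8,9}->{8,9} => REVISION
Constraint 4 (Z + W = Y) on D(Z)={3,4} D(W)={5,6} D(Y)={8,9}: no change => not a revision
Total revisions = 2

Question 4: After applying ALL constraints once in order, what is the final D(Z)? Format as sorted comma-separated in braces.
Constraint 1 (Z < Y) on D(Z)={3,4,6,7,8,9} D(Y)={5,7,8,9}: Z {3,4,6,7,8,9}->{3,4,6,7,8}
Constraint 2 (W != Z) on D(W)={5,6,8} D(Z)={3,4,6,7,8}: no change
Constraint 3 (W + Z = Y) on D(W)={5,6,8} D(Z)={3,4,6,7,8} D(Y)={5,7,8,9}: W {5,6,8}->{5,6}; Z {3,4,6,7,8}->{3,4}; Y {5,7,8,9}->{8,9}
Constraint 4 (Z + W = Y) on D(Z)={3,4} D(W)={5,6} D(Y)={8,9}: no change
So after all 4 constraints: D(Z) = {3,4}

Answer: {3,4}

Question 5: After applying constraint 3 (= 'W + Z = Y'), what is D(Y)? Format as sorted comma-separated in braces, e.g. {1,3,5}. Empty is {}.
Constraint 1 (Z < Y) on D(Z)={3,4,6,7,8,9} D(Y)={5,7,8,9}: Z {3,4,6,7,8,9}->{3,4,6,7,8}
Constraint 2 (W != Z) on D(W)={5,6,8} D(Z)={3,4,6,7,8}: no change
Constraint 3 (W + Z = Y) on D(W)={5,6,8} D(Z)={3,4,6,7,8} D(Y)={5,7,8,9}: W {5,6,8}->{5,6}; Z {3,4,6,7,8}->{3,4}; Y {5,7,8,9}->{8,9}
So after constraint 3: D(Y) = {8,9}

Answer: {8,9}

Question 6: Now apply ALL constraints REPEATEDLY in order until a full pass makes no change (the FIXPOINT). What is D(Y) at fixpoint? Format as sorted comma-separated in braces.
Answer: {8,9}

Derivation:
pass 0 (initial): D(Y)={5,7,8,9}
pass 1: W {5,6,8}->{5,6}; Y {5,7,8,9}->{8,9}; Z {3,4,6,7,8,9}->{3,4}
pass 2: no change
Fixpoint after 2 passes: D(Y) = {8,9}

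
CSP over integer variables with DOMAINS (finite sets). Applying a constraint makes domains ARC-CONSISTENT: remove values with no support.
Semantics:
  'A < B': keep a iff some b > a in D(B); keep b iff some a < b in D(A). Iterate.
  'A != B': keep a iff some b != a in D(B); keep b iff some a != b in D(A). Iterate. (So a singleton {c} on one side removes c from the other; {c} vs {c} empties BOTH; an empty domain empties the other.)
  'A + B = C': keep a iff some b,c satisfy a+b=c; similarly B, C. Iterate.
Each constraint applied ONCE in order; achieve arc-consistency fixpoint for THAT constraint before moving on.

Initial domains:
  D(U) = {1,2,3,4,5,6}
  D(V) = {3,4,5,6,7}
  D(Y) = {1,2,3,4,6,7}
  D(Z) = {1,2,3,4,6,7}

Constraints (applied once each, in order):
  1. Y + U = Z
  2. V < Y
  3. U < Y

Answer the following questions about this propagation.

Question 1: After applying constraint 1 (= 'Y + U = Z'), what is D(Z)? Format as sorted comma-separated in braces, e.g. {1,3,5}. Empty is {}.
Answer: {2,3,4,6,7}

Derivation:
Constraint 1 (Y + U = Z) on D(Y)={1,2,3,4,6,7} D(U)={1,2,3,4,5,6} D(Z)={1,2,3,4,6,7}: Y {1,2,3,4,6,7}->{1,2,3,4,6}; Z {1,2,3,4,6,7}->{2,3,4,6,7}
So after constraint 1: D(Z) = {2,3,4,6,7}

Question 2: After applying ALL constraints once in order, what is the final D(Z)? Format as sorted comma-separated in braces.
Answer: {2,3,4,6,7}

Derivation:
Constraint 1 (Y + U = Z) on D(Y)={1,2,3,4,6,7} D(U)={1,2,3,4,5,6} D(Z)={1,2,3,4,6,7}: Y {1,2,3,4,6,7}->{1,2,3,4,6}; Z {1,2,3,4,6,7}->{2,3,4,6,7}
Constraint 2 (V < Y) on D(V)={3,4,5,6,7} D(Y)={1,2,3,4,6}: V {3,4,5,6,7}->{3,4,5}; Y {1,2,3,4,6}->{4,6}
Constraint 3 (U < Y) on D(U)={1,2,3,4,5,6} D(Y)={4,6}: U {1,2,3,4,5,6}->{1,2,3,4,5}
So after all 3 constraints: D(Z) = {2,3,4,6,7}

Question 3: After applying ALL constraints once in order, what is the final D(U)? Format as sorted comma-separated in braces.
Constraint 1 (Y + U = Z) on D(Y)={1,2,3,4,6,7} D(U)={1,2,3,4,5,6} D(Z)={1,2,3,4,6,7}: Y {1,2,3,4,6,7}->{1,2,3,4,6}; Z {1,2,3,4,6,7}->{2,3,4,6,7}
Constraint 2 (V < Y) on D(V)={3,4,5,6,7} D(Y)={1,2,3,4,6}: V {3,4,5,6,7}->{3,4,5}; Y {1,2,3,4,6}->{4,6}
Constraint 3 (U < Y) on D(U)={1,2,3,4,5,6} D(Y)={4,6}: U {1,2,3,4,5,6}->{1,2,3,4,5}
So after all 3 constraints: D(U) = {1,2,3,4,5}

Answer: {1,2,3,4,5}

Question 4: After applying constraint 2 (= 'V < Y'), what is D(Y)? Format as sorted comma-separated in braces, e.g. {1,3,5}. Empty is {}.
Answer: {4,6}

Derivation:
Constraint 1 (Y + U = Z) on D(Y)={1,2,3,4,6,7} D(U)={1,2,3,4,5,6} D(Z)={1,2,3,4,6,7}: Y {1,2,3,4,6,7}->{1,2,3,4,6}; Z {1,2,3,4,6,7}->{2,3,4,6,7}
Constraint 2 (V < Y) on D(V)={3,4,5,6,7} D(Y)={1,2,3,4,6}: V {3,4,5,6,7}->{3,4,5}; Y {1,2,3,4,6}->{4,6}
So after constraint 2: D(Y) = {4,6}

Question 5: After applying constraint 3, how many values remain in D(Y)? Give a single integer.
Answer: 2

Derivation:
Constraint 1 (Y + U = Z) on D(Y)={1,2,3,4,6,7} D(U)={1,2,3,4,5,6} D(Z)={1,2,3,4,6,7}: Y {1,2,3,4,6,7}->{1,2,3,4,6}; Z {1,2,3,4,6,7}->{2,3,4,6,7}
Constraint 2 (V < Y) on D(V)={3,4,5,6,7} D(Y)={1,2,3,4,6}: V {3,4,5,6,7}->{3,4,5}; Y {1,2,3,4,6}->{4,6}
Constraint 3 (U < Y) on D(U)={1,2,3,4,5,6} D(Y)={4,6}: U {1,2,3,4,5,6}->{1,2,3,4,5}
So after constraint 3: D(Y)={4,6}, size = 2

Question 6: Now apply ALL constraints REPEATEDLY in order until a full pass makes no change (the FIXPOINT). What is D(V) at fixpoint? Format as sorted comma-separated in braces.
Answer: {3,4,5}

Derivation:
pass 0 (initial): D(V)={3,4,5,6,7}
pass 1: U {1,2,3,4,5,6}->{1,2,3,4,5}; V {3,4,5,6,7}->{3,4,5}; Y {1,2,3,4,6,7}->{4,6}; Z {1,2,3,4,6,7}->{2,3,4,6,7}
pass 2: U {1,2,3,4,5}->{1,2,3}; Z {2,3,4,6,7}->{6,7}
pass 3: no change
Fixpoint after 3 passes: D(V) = {3,4,5}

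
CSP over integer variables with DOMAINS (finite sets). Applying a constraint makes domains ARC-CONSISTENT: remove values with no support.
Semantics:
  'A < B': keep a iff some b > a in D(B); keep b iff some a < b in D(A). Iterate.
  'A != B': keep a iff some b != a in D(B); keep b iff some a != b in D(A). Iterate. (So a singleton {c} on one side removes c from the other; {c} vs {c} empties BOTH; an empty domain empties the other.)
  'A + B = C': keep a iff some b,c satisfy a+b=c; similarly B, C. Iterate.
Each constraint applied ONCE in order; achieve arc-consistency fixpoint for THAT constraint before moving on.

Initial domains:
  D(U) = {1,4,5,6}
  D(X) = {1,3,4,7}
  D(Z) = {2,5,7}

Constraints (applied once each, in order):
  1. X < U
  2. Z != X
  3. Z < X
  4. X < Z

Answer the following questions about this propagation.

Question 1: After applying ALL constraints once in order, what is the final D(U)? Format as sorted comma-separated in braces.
Answer: {4,5,6}

Derivation:
Constraint 1 (X < U) on D(X)={1,3,4,7} D(U)={1,4,5,6}: X {1,3,4,7}->{1,3,4}; U {1,4,5,6}->{4,5,6}
Constraint 2 (Z != X) on D(Z)={2,5,7} D(X)={1,3,4}: no change
Constraint 3 (Z < X) on D(Z)={2,5,7} D(X)={1,3,4}: Z {2,5,7}->{2}; X {1,3,4}->{3,4}
Constraint 4 (X < Z) on D(X)={3,4} D(Z)={2}: X {3,4}->{}; Z {2}->{}
So after all 4 constraints: D(U) = {4,5,6}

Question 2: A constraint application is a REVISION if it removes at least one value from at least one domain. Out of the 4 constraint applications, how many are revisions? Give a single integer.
Constraint 1 (X < U) on D(X)={1,3,4,7} D(U)={1,4,5,6}: X {1,3,4,7}->{1,3,4}; U {1,4,5,6}->{4,5,6} => REVISION
Constraint 2 (Z != X) on D(Z)={2,5,7} D(X)={1,3,4}: no change => not a revision
Constraint 3 (Z < X) on D(Z)={2,5,7} D(X)={1,3,4}: Z {2,5,7}->{2}; X {1,3,4}->{3,4} => REVISION
Constraint 4 (X < Z) on D(X)={3,4} D(Z)={2}: X {3,4}->{}; Z {2}->{} => REVISION
Total revisions = 3

Answer: 3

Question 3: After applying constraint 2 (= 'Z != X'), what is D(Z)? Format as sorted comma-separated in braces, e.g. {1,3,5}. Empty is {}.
Constraint 1 (X < U) on D(X)={1,3,4,7} D(U)={1,4,5,6}: X {1,3,4,7}->{1,3,4}; U {1,4,5,6}->{4,5,6}
Constraint 2 (Z != X) on D(Z)={2,5,7} D(X)={1,3,4}: no change
So after constraint 2: D(Z) = {2,5,7}

Answer: {2,5,7}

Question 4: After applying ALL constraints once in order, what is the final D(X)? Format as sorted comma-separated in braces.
Answer: {}

Derivation:
Constraint 1 (X < U) on D(X)={1,3,4,7} D(U)={1,4,5,6}: X {1,3,4,7}->{1,3,4}; U {1,4,5,6}->{4,5,6}
Constraint 2 (Z != X) on D(Z)={2,5,7} D(X)={1,3,4}: no change
Constraint 3 (Z < X) on D(Z)={2,5,7} D(X)={1,3,4}: Z {2,5,7}->{2}; X {1,3,4}->{3,4}
Constraint 4 (X < Z) on D(X)={3,4} D(Z)={2}: X {3,4}->{}; Z {2}->{}
So after all 4 constraints: D(X) = {}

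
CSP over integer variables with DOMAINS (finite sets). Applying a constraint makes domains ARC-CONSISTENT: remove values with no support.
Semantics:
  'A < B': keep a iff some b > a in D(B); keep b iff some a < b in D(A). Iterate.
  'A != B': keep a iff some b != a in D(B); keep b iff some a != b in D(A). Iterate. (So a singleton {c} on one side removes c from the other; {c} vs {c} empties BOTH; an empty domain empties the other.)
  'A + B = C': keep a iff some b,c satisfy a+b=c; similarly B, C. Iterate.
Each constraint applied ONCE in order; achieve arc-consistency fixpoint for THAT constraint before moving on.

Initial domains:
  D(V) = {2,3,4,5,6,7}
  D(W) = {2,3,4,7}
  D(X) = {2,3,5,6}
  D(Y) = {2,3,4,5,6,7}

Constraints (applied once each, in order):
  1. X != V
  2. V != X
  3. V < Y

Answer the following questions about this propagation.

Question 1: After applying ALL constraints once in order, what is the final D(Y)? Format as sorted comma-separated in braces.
Constraint 1 (X != V) on D(X)={2,3,5,6} D(V)={2,3,4,5,6,7}: no change
Constraint 2 (V != X) on D(V)={2,3,4,5,6,7} D(X)={2,3,5,6}: no change
Constraint 3 (V < Y) on D(V)={2,3,4,5,6,7} D(Y)={2,3,4,5,6,7}: V {2,3,4,5,6,7}->{2,3,4,5,6}; Y {2,3,4,5,6,7}->{3,4,5,6,7}
So after all 3 constraints: D(Y) = {3,4,5,6,7}

Answer: {3,4,5,6,7}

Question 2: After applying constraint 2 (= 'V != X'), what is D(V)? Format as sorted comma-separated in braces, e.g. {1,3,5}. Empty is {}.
Constraint 1 (X != V) on D(X)={2,3,5,6} D(V)={2,3,4,5,6,7}: no change
Constraint 2 (V != X) on D(V)={2,3,4,5,6,7} D(X)={2,3,5,6}: no change
So after constraint 2: D(V) = {2,3,4,5,6,7}

Answer: {2,3,4,5,6,7}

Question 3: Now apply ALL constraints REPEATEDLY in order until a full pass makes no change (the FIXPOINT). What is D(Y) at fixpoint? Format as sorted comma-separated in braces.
pass 0 (initial): D(Y)={2,3,4,5,6,7}
pass 1: V {2,3,4,5,6,7}->{2,3,4,5,6}; Y {2,3,4,5,6,7}->{3,4,5,6,7}
pass 2: no change
Fixpoint after 2 passes: D(Y) = {3,4,5,6,7}

Answer: {3,4,5,6,7}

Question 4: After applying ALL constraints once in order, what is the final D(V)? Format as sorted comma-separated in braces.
Constraint 1 (X != V) on D(X)={2,3,5,6} D(V)={2,3,4,5,6,7}: no change
Constraint 2 (V != X) on D(V)={2,3,4,5,6,7} D(X)={2,3,5,6}: no change
Constraint 3 (V < Y) on D(V)={2,3,4,5,6,7} D(Y)={2,3,4,5,6,7}: V {2,3,4,5,6,7}->{2,3,4,5,6}; Y {2,3,4,5,6,7}->{3,4,5,6,7}
So after all 3 constraints: D(V) = {2,3,4,5,6}

Answer: {2,3,4,5,6}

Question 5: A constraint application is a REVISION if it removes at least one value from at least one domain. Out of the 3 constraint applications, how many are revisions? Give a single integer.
Answer: 1

Derivation:
Constraint 1 (X != V) on D(X)={2,3,5,6} D(V)={2,3,4,5,6,7}: no change => not a revision
Constraint 2 (V != X) on D(V)={2,3,4,5,6,7} D(X)={2,3,5,6}: no change => not a revision
Constraint 3 (V < Y) on D(V)={2,3,4,5,6,7} D(Y)={2,3,4,5,6,7}: V {2,3,4,5,6,7}->{2,3,4,5,6}; Y {2,3,4,5,6,7}->{3,4,5,6,7} => REVISION
Total revisions = 1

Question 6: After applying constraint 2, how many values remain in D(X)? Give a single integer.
Answer: 4

Derivation:
Constraint 1 (X != V) on D(X)={2,3,5,6} D(V)={2,3,4,5,6,7}: no change
Constraint 2 (V != X) on D(V)={2,3,4,5,6,7} D(X)={2,3,5,6}: no change
So after constraint 2: D(X)={2,3,5,6}, size = 4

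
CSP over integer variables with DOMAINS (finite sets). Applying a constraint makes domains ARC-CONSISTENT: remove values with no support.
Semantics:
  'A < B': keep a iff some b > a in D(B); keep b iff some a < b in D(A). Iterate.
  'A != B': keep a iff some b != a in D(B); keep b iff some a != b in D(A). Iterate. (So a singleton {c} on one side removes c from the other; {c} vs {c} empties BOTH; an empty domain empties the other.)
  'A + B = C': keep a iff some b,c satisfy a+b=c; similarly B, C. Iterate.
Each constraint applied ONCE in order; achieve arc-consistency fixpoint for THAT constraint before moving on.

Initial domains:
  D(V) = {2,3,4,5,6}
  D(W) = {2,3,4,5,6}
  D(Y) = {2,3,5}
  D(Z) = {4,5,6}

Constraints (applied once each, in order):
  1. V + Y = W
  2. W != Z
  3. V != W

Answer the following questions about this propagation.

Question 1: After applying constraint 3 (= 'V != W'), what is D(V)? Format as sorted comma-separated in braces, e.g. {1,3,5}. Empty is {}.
Constraint 1 (V + Y = W) on D(V)={2,3,4,5,6} D(Y)={2,3,5} D(W)={2,3,4,5,6}: V {2,3,4,5,6}->{2,3,4}; Y {2,3,5}->{2,3}; W {2,3,4,5,6}->{4,5,6}
Constraint 2 (W != Z) on D(W)={4,5,6} D(Z)={4,5,6}: no change
Constraint 3 (V != W) on D(V)={2,3,4} D(W)={4,5,6}: no change
So after constraint 3: D(V) = {2,3,4}

Answer: {2,3,4}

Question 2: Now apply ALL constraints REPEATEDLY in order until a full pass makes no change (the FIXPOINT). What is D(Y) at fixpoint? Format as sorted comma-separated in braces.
Answer: {2,3}

Derivation:
pass 0 (initial): D(Y)={2,3,5}
pass 1: V {2,3,4,5,6}->{2,3,4}; W {2,3,4,5,6}->{4,5,6}; Y {2,3,5}->{2,3}
pass 2: no change
Fixpoint after 2 passes: D(Y) = {2,3}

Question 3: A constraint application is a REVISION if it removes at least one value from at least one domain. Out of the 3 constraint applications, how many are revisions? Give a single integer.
Answer: 1

Derivation:
Constraint 1 (V + Y = W) on D(V)={2,3,4,5,6} D(Y)={2,3,5} D(W)={2,3,4,5,6}: V {2,3,4,5,6}->{2,3,4}; Y {2,3,5}->{2,3}; W {2,3,4,5,6}->{4,5,6} => REVISION
Constraint 2 (W != Z) on D(W)={4,5,6} D(Z)={4,5,6}: no change => not a revision
Constraint 3 (V != W) on D(V)={2,3,4} D(W)={4,5,6}: no change => not a revision
Total revisions = 1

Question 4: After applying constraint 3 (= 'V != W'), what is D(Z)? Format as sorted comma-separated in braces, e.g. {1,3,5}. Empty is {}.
Constraint 1 (V + Y = W) on D(V)={2,3,4,5,6} D(Y)={2,3,5} D(W)={2,3,4,5,6}: V {2,3,4,5,6}->{2,3,4}; Y {2,3,5}->{2,3}; W {2,3,4,5,6}->{4,5,6}
Constraint 2 (W != Z) on D(W)={4,5,6} D(Z)={4,5,6}: no change
Constraint 3 (V != W) on D(V)={2,3,4} D(W)={4,5,6}: no change
So after constraint 3: D(Z) = {4,5,6}

Answer: {4,5,6}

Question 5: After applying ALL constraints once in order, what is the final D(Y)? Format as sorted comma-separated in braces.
Answer: {2,3}

Derivation:
Constraint 1 (V + Y = W) on D(V)={2,3,4,5,6} D(Y)={2,3,5} D(W)={2,3,4,5,6}: V {2,3,4,5,6}->{2,3,4}; Y {2,3,5}->{2,3}; W {2,3,4,5,6}->{4,5,6}
Constraint 2 (W != Z) on D(W)={4,5,6} D(Z)={4,5,6}: no change
Constraint 3 (V != W) on D(V)={2,3,4} D(W)={4,5,6}: no change
So after all 3 constraints: D(Y) = {2,3}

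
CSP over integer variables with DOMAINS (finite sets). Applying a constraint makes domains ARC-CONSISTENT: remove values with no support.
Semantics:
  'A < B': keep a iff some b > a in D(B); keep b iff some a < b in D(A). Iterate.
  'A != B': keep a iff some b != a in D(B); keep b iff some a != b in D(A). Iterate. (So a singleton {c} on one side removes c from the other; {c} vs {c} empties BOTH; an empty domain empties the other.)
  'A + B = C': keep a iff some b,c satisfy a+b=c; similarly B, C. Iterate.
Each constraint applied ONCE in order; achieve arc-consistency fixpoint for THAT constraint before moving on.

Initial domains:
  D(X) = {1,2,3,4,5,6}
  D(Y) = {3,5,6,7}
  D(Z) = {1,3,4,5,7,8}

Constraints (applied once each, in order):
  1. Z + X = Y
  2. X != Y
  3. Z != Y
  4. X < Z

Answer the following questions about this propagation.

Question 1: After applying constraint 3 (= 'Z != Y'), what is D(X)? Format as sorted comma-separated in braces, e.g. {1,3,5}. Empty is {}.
Answer: {1,2,3,4,5,6}

Derivation:
Constraint 1 (Z + X = Y) on D(Z)={1,3,4,5,7,8} D(X)={1,2,3,4,5,6} D(Y)={3,5,6,7}: Z {1,3,4,5,7,8}->{1,3,4,5}
Constraint 2 (X != Y) on D(X)={1,2,3,4,5,6} D(Y)={3,5,6,7}: no change
Constraint 3 (Z != Y) on D(Z)={1,3,4,5} D(Y)={3,5,6,7}: no change
So after constraint 3: D(X) = {1,2,3,4,5,6}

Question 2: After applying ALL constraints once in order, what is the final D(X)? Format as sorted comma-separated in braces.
Constraint 1 (Z + X = Y) on D(Z)={1,3,4,5,7,8} D(X)={1,2,3,4,5,6} D(Y)={3,5,6,7}: Z {1,3,4,5,7,8}->{1,3,4,5}
Constraint 2 (X != Y) on D(X)={1,2,3,4,5,6} D(Y)={3,5,6,7}: no change
Constraint 3 (Z != Y) on D(Z)={1,3,4,5} D(Y)={3,5,6,7}: no change
Constraint 4 (X < Z) on D(X)={1,2,3,4,5,6} D(Z)={1,3,4,5}: X {1,2,3,4,5,6}->{1,2,3,4}; Z {1,3,4,5}->{3,4,5}
So after all 4 constraints: D(X) = {1,2,3,4}

Answer: {1,2,3,4}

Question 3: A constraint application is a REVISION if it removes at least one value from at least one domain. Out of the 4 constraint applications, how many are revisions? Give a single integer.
Constraint 1 (Z + X = Y) on D(Z)={1,3,4,5,7,8} D(X)={1,2,3,4,5,6} D(Y)={3,5,6,7}: Z {1,3,4,5,7,8}->{1,3,4,5} => REVISION
Constraint 2 (X != Y) on D(X)={1,2,3,4,5,6} D(Y)={3,5,6,7}: no change => not a revision
Constraint 3 (Z != Y) on D(Z)={1,3,4,5} D(Y)={3,5,6,7}: no change => not a revision
Constraint 4 (X < Z) on D(X)={1,2,3,4,5,6} D(Z)={1,3,4,5}: X {1,2,3,4,5,6}->{1,2,3,4}; Z {1,3,4,5}->{3,4,5} => REVISION
Total revisions = 2

Answer: 2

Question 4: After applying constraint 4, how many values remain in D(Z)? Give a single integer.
Constraint 1 (Z + X = Y) on D(Z)={1,3,4,5,7,8} D(X)={1,2,3,4,5,6} D(Y)={3,5,6,7}: Z {1,3,4,5,7,8}->{1,3,4,5}
Constraint 2 (X != Y) on D(X)={1,2,3,4,5,6} D(Y)={3,5,6,7}: no change
Constraint 3 (Z != Y) on D(Z)={1,3,4,5} D(Y)={3,5,6,7}: no change
Constraint 4 (X < Z) on D(X)={1,2,3,4,5,6} D(Z)={1,3,4,5}: X {1,2,3,4,5,6}->{1,2,3,4}; Z {1,3,4,5}->{3,4,5}
So after constraint 4: D(Z)={3,4,5}, size = 3

Answer: 3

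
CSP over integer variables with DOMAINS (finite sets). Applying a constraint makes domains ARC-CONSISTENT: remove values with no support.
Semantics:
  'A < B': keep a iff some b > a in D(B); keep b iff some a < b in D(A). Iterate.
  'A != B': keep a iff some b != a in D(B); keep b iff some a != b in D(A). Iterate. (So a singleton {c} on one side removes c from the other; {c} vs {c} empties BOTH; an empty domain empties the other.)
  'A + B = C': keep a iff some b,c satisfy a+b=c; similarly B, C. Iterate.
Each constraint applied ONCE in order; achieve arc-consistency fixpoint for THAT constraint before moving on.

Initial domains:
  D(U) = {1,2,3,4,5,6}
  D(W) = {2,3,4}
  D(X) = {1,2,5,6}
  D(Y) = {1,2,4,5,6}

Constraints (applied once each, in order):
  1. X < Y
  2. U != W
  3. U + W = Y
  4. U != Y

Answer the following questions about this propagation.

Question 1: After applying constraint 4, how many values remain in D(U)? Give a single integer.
Constraint 1 (X < Y) on D(X)={1,2,5,6} D(Y)={1,2,4,5,6}: X {1,2,5,6}->{1,2,5}; Y {1,2,4,5,6}->{2,4,5,6}
Constraint 2 (U != W) on D(U)={1,2,3,4,5,6} D(W)={2,3,4}: no change
Constraint 3 (U + W = Y) on D(U)={1,2,3,4,5,6} D(W)={2,3,4} D(Y)={2,4,5,6}: U {1,2,3,4,5,6}->{1,2,3,4}; Y {2,4,5,6}->{4,5,6}
Constraint 4 (U != Y) on D(U)={1,2,3,4} D(Y)={4,5,6}: no change
So after constraint 4: D(U)={1,2,3,4}, size = 4

Answer: 4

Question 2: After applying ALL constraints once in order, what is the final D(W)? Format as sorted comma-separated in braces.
Answer: {2,3,4}

Derivation:
Constraint 1 (X < Y) on D(X)={1,2,5,6} D(Y)={1,2,4,5,6}: X {1,2,5,6}->{1,2,5}; Y {1,2,4,5,6}->{2,4,5,6}
Constraint 2 (U != W) on D(U)={1,2,3,4,5,6} D(W)={2,3,4}: no change
Constraint 3 (U + W = Y) on D(U)={1,2,3,4,5,6} D(W)={2,3,4} D(Y)={2,4,5,6}: U {1,2,3,4,5,6}->{1,2,3,4}; Y {2,4,5,6}->{4,5,6}
Constraint 4 (U != Y) on D(U)={1,2,3,4} D(Y)={4,5,6}: no change
So after all 4 constraints: D(W) = {2,3,4}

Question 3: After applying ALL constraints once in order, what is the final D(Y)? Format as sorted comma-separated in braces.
Constraint 1 (X < Y) on D(X)={1,2,5,6} D(Y)={1,2,4,5,6}: X {1,2,5,6}->{1,2,5}; Y {1,2,4,5,6}->{2,4,5,6}
Constraint 2 (U != W) on D(U)={1,2,3,4,5,6} D(W)={2,3,4}: no change
Constraint 3 (U + W = Y) on D(U)={1,2,3,4,5,6} D(W)={2,3,4} D(Y)={2,4,5,6}: U {1,2,3,4,5,6}->{1,2,3,4}; Y {2,4,5,6}->{4,5,6}
Constraint 4 (U != Y) on D(U)={1,2,3,4} D(Y)={4,5,6}: no change
So after all 4 constraints: D(Y) = {4,5,6}

Answer: {4,5,6}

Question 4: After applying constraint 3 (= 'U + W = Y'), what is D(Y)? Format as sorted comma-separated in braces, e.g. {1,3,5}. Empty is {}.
Answer: {4,5,6}

Derivation:
Constraint 1 (X < Y) on D(X)={1,2,5,6} D(Y)={1,2,4,5,6}: X {1,2,5,6}->{1,2,5}; Y {1,2,4,5,6}->{2,4,5,6}
Constraint 2 (U != W) on D(U)={1,2,3,4,5,6} D(W)={2,3,4}: no change
Constraint 3 (U + W = Y) on D(U)={1,2,3,4,5,6} D(W)={2,3,4} D(Y)={2,4,5,6}: U {1,2,3,4,5,6}->{1,2,3,4}; Y {2,4,5,6}->{4,5,6}
So after constraint 3: D(Y) = {4,5,6}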